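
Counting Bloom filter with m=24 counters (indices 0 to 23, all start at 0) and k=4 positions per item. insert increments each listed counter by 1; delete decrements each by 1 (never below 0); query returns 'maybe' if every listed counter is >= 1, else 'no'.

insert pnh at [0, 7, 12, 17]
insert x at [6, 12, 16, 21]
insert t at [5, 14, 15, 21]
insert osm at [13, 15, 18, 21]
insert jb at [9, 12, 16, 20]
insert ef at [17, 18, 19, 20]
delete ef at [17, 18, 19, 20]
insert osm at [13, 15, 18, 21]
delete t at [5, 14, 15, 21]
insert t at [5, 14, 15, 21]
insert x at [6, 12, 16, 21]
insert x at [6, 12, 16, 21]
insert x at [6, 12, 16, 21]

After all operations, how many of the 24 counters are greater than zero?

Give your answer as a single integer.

Answer: 14

Derivation:
Step 1: insert pnh at [0, 7, 12, 17] -> counters=[1,0,0,0,0,0,0,1,0,0,0,0,1,0,0,0,0,1,0,0,0,0,0,0]
Step 2: insert x at [6, 12, 16, 21] -> counters=[1,0,0,0,0,0,1,1,0,0,0,0,2,0,0,0,1,1,0,0,0,1,0,0]
Step 3: insert t at [5, 14, 15, 21] -> counters=[1,0,0,0,0,1,1,1,0,0,0,0,2,0,1,1,1,1,0,0,0,2,0,0]
Step 4: insert osm at [13, 15, 18, 21] -> counters=[1,0,0,0,0,1,1,1,0,0,0,0,2,1,1,2,1,1,1,0,0,3,0,0]
Step 5: insert jb at [9, 12, 16, 20] -> counters=[1,0,0,0,0,1,1,1,0,1,0,0,3,1,1,2,2,1,1,0,1,3,0,0]
Step 6: insert ef at [17, 18, 19, 20] -> counters=[1,0,0,0,0,1,1,1,0,1,0,0,3,1,1,2,2,2,2,1,2,3,0,0]
Step 7: delete ef at [17, 18, 19, 20] -> counters=[1,0,0,0,0,1,1,1,0,1,0,0,3,1,1,2,2,1,1,0,1,3,0,0]
Step 8: insert osm at [13, 15, 18, 21] -> counters=[1,0,0,0,0,1,1,1,0,1,0,0,3,2,1,3,2,1,2,0,1,4,0,0]
Step 9: delete t at [5, 14, 15, 21] -> counters=[1,0,0,0,0,0,1,1,0,1,0,0,3,2,0,2,2,1,2,0,1,3,0,0]
Step 10: insert t at [5, 14, 15, 21] -> counters=[1,0,0,0,0,1,1,1,0,1,0,0,3,2,1,3,2,1,2,0,1,4,0,0]
Step 11: insert x at [6, 12, 16, 21] -> counters=[1,0,0,0,0,1,2,1,0,1,0,0,4,2,1,3,3,1,2,0,1,5,0,0]
Step 12: insert x at [6, 12, 16, 21] -> counters=[1,0,0,0,0,1,3,1,0,1,0,0,5,2,1,3,4,1,2,0,1,6,0,0]
Step 13: insert x at [6, 12, 16, 21] -> counters=[1,0,0,0,0,1,4,1,0,1,0,0,6,2,1,3,5,1,2,0,1,7,0,0]
Final counters=[1,0,0,0,0,1,4,1,0,1,0,0,6,2,1,3,5,1,2,0,1,7,0,0] -> 14 nonzero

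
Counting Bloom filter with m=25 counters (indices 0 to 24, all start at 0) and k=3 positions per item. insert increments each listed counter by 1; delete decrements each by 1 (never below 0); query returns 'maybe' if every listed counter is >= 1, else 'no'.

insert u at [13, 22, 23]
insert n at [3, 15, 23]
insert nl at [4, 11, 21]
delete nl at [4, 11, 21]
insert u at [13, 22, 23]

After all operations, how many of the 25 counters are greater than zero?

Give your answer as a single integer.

Step 1: insert u at [13, 22, 23] -> counters=[0,0,0,0,0,0,0,0,0,0,0,0,0,1,0,0,0,0,0,0,0,0,1,1,0]
Step 2: insert n at [3, 15, 23] -> counters=[0,0,0,1,0,0,0,0,0,0,0,0,0,1,0,1,0,0,0,0,0,0,1,2,0]
Step 3: insert nl at [4, 11, 21] -> counters=[0,0,0,1,1,0,0,0,0,0,0,1,0,1,0,1,0,0,0,0,0,1,1,2,0]
Step 4: delete nl at [4, 11, 21] -> counters=[0,0,0,1,0,0,0,0,0,0,0,0,0,1,0,1,0,0,0,0,0,0,1,2,0]
Step 5: insert u at [13, 22, 23] -> counters=[0,0,0,1,0,0,0,0,0,0,0,0,0,2,0,1,0,0,0,0,0,0,2,3,0]
Final counters=[0,0,0,1,0,0,0,0,0,0,0,0,0,2,0,1,0,0,0,0,0,0,2,3,0] -> 5 nonzero

Answer: 5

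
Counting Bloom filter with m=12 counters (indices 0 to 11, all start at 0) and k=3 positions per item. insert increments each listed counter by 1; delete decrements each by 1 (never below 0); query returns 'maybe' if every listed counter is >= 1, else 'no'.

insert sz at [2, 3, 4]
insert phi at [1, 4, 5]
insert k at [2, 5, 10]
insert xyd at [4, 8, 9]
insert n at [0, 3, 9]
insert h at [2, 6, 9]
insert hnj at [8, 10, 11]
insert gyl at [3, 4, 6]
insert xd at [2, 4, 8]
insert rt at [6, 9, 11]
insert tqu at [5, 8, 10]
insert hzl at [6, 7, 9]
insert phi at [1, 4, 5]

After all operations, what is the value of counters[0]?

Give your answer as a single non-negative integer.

Step 1: insert sz at [2, 3, 4] -> counters=[0,0,1,1,1,0,0,0,0,0,0,0]
Step 2: insert phi at [1, 4, 5] -> counters=[0,1,1,1,2,1,0,0,0,0,0,0]
Step 3: insert k at [2, 5, 10] -> counters=[0,1,2,1,2,2,0,0,0,0,1,0]
Step 4: insert xyd at [4, 8, 9] -> counters=[0,1,2,1,3,2,0,0,1,1,1,0]
Step 5: insert n at [0, 3, 9] -> counters=[1,1,2,2,3,2,0,0,1,2,1,0]
Step 6: insert h at [2, 6, 9] -> counters=[1,1,3,2,3,2,1,0,1,3,1,0]
Step 7: insert hnj at [8, 10, 11] -> counters=[1,1,3,2,3,2,1,0,2,3,2,1]
Step 8: insert gyl at [3, 4, 6] -> counters=[1,1,3,3,4,2,2,0,2,3,2,1]
Step 9: insert xd at [2, 4, 8] -> counters=[1,1,4,3,5,2,2,0,3,3,2,1]
Step 10: insert rt at [6, 9, 11] -> counters=[1,1,4,3,5,2,3,0,3,4,2,2]
Step 11: insert tqu at [5, 8, 10] -> counters=[1,1,4,3,5,3,3,0,4,4,3,2]
Step 12: insert hzl at [6, 7, 9] -> counters=[1,1,4,3,5,3,4,1,4,5,3,2]
Step 13: insert phi at [1, 4, 5] -> counters=[1,2,4,3,6,4,4,1,4,5,3,2]
Final counters=[1,2,4,3,6,4,4,1,4,5,3,2] -> counters[0]=1

Answer: 1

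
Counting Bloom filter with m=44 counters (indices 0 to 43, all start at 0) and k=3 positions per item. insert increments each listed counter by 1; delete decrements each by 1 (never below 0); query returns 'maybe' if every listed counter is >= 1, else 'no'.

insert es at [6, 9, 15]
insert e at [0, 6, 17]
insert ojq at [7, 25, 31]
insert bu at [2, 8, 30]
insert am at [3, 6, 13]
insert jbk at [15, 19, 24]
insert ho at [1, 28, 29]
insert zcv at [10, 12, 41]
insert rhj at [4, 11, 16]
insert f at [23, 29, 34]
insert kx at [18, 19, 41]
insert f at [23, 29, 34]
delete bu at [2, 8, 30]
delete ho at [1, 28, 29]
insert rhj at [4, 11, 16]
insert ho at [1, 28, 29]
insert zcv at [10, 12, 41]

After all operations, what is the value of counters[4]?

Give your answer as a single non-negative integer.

Step 1: insert es at [6, 9, 15] -> counters=[0,0,0,0,0,0,1,0,0,1,0,0,0,0,0,1,0,0,0,0,0,0,0,0,0,0,0,0,0,0,0,0,0,0,0,0,0,0,0,0,0,0,0,0]
Step 2: insert e at [0, 6, 17] -> counters=[1,0,0,0,0,0,2,0,0,1,0,0,0,0,0,1,0,1,0,0,0,0,0,0,0,0,0,0,0,0,0,0,0,0,0,0,0,0,0,0,0,0,0,0]
Step 3: insert ojq at [7, 25, 31] -> counters=[1,0,0,0,0,0,2,1,0,1,0,0,0,0,0,1,0,1,0,0,0,0,0,0,0,1,0,0,0,0,0,1,0,0,0,0,0,0,0,0,0,0,0,0]
Step 4: insert bu at [2, 8, 30] -> counters=[1,0,1,0,0,0,2,1,1,1,0,0,0,0,0,1,0,1,0,0,0,0,0,0,0,1,0,0,0,0,1,1,0,0,0,0,0,0,0,0,0,0,0,0]
Step 5: insert am at [3, 6, 13] -> counters=[1,0,1,1,0,0,3,1,1,1,0,0,0,1,0,1,0,1,0,0,0,0,0,0,0,1,0,0,0,0,1,1,0,0,0,0,0,0,0,0,0,0,0,0]
Step 6: insert jbk at [15, 19, 24] -> counters=[1,0,1,1,0,0,3,1,1,1,0,0,0,1,0,2,0,1,0,1,0,0,0,0,1,1,0,0,0,0,1,1,0,0,0,0,0,0,0,0,0,0,0,0]
Step 7: insert ho at [1, 28, 29] -> counters=[1,1,1,1,0,0,3,1,1,1,0,0,0,1,0,2,0,1,0,1,0,0,0,0,1,1,0,0,1,1,1,1,0,0,0,0,0,0,0,0,0,0,0,0]
Step 8: insert zcv at [10, 12, 41] -> counters=[1,1,1,1,0,0,3,1,1,1,1,0,1,1,0,2,0,1,0,1,0,0,0,0,1,1,0,0,1,1,1,1,0,0,0,0,0,0,0,0,0,1,0,0]
Step 9: insert rhj at [4, 11, 16] -> counters=[1,1,1,1,1,0,3,1,1,1,1,1,1,1,0,2,1,1,0,1,0,0,0,0,1,1,0,0,1,1,1,1,0,0,0,0,0,0,0,0,0,1,0,0]
Step 10: insert f at [23, 29, 34] -> counters=[1,1,1,1,1,0,3,1,1,1,1,1,1,1,0,2,1,1,0,1,0,0,0,1,1,1,0,0,1,2,1,1,0,0,1,0,0,0,0,0,0,1,0,0]
Step 11: insert kx at [18, 19, 41] -> counters=[1,1,1,1,1,0,3,1,1,1,1,1,1,1,0,2,1,1,1,2,0,0,0,1,1,1,0,0,1,2,1,1,0,0,1,0,0,0,0,0,0,2,0,0]
Step 12: insert f at [23, 29, 34] -> counters=[1,1,1,1,1,0,3,1,1,1,1,1,1,1,0,2,1,1,1,2,0,0,0,2,1,1,0,0,1,3,1,1,0,0,2,0,0,0,0,0,0,2,0,0]
Step 13: delete bu at [2, 8, 30] -> counters=[1,1,0,1,1,0,3,1,0,1,1,1,1,1,0,2,1,1,1,2,0,0,0,2,1,1,0,0,1,3,0,1,0,0,2,0,0,0,0,0,0,2,0,0]
Step 14: delete ho at [1, 28, 29] -> counters=[1,0,0,1,1,0,3,1,0,1,1,1,1,1,0,2,1,1,1,2,0,0,0,2,1,1,0,0,0,2,0,1,0,0,2,0,0,0,0,0,0,2,0,0]
Step 15: insert rhj at [4, 11, 16] -> counters=[1,0,0,1,2,0,3,1,0,1,1,2,1,1,0,2,2,1,1,2,0,0,0,2,1,1,0,0,0,2,0,1,0,0,2,0,0,0,0,0,0,2,0,0]
Step 16: insert ho at [1, 28, 29] -> counters=[1,1,0,1,2,0,3,1,0,1,1,2,1,1,0,2,2,1,1,2,0,0,0,2,1,1,0,0,1,3,0,1,0,0,2,0,0,0,0,0,0,2,0,0]
Step 17: insert zcv at [10, 12, 41] -> counters=[1,1,0,1,2,0,3,1,0,1,2,2,2,1,0,2,2,1,1,2,0,0,0,2,1,1,0,0,1,3,0,1,0,0,2,0,0,0,0,0,0,3,0,0]
Final counters=[1,1,0,1,2,0,3,1,0,1,2,2,2,1,0,2,2,1,1,2,0,0,0,2,1,1,0,0,1,3,0,1,0,0,2,0,0,0,0,0,0,3,0,0] -> counters[4]=2

Answer: 2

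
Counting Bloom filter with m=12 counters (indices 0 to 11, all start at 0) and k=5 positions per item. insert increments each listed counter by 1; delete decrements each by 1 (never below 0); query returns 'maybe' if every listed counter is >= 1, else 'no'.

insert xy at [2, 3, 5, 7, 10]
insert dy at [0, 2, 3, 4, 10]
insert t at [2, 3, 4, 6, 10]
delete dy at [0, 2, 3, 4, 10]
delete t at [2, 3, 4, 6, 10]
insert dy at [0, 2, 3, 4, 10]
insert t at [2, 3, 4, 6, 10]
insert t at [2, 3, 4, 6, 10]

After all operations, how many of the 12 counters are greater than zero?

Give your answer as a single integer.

Step 1: insert xy at [2, 3, 5, 7, 10] -> counters=[0,0,1,1,0,1,0,1,0,0,1,0]
Step 2: insert dy at [0, 2, 3, 4, 10] -> counters=[1,0,2,2,1,1,0,1,0,0,2,0]
Step 3: insert t at [2, 3, 4, 6, 10] -> counters=[1,0,3,3,2,1,1,1,0,0,3,0]
Step 4: delete dy at [0, 2, 3, 4, 10] -> counters=[0,0,2,2,1,1,1,1,0,0,2,0]
Step 5: delete t at [2, 3, 4, 6, 10] -> counters=[0,0,1,1,0,1,0,1,0,0,1,0]
Step 6: insert dy at [0, 2, 3, 4, 10] -> counters=[1,0,2,2,1,1,0,1,0,0,2,0]
Step 7: insert t at [2, 3, 4, 6, 10] -> counters=[1,0,3,3,2,1,1,1,0,0,3,0]
Step 8: insert t at [2, 3, 4, 6, 10] -> counters=[1,0,4,4,3,1,2,1,0,0,4,0]
Final counters=[1,0,4,4,3,1,2,1,0,0,4,0] -> 8 nonzero

Answer: 8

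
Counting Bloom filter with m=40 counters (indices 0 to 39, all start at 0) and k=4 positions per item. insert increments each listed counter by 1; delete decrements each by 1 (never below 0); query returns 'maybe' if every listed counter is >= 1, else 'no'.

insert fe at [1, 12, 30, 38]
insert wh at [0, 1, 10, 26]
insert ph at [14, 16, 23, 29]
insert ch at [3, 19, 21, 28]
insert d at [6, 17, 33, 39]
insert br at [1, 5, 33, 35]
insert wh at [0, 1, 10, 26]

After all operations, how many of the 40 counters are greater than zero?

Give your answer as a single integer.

Answer: 21

Derivation:
Step 1: insert fe at [1, 12, 30, 38] -> counters=[0,1,0,0,0,0,0,0,0,0,0,0,1,0,0,0,0,0,0,0,0,0,0,0,0,0,0,0,0,0,1,0,0,0,0,0,0,0,1,0]
Step 2: insert wh at [0, 1, 10, 26] -> counters=[1,2,0,0,0,0,0,0,0,0,1,0,1,0,0,0,0,0,0,0,0,0,0,0,0,0,1,0,0,0,1,0,0,0,0,0,0,0,1,0]
Step 3: insert ph at [14, 16, 23, 29] -> counters=[1,2,0,0,0,0,0,0,0,0,1,0,1,0,1,0,1,0,0,0,0,0,0,1,0,0,1,0,0,1,1,0,0,0,0,0,0,0,1,0]
Step 4: insert ch at [3, 19, 21, 28] -> counters=[1,2,0,1,0,0,0,0,0,0,1,0,1,0,1,0,1,0,0,1,0,1,0,1,0,0,1,0,1,1,1,0,0,0,0,0,0,0,1,0]
Step 5: insert d at [6, 17, 33, 39] -> counters=[1,2,0,1,0,0,1,0,0,0,1,0,1,0,1,0,1,1,0,1,0,1,0,1,0,0,1,0,1,1,1,0,0,1,0,0,0,0,1,1]
Step 6: insert br at [1, 5, 33, 35] -> counters=[1,3,0,1,0,1,1,0,0,0,1,0,1,0,1,0,1,1,0,1,0,1,0,1,0,0,1,0,1,1,1,0,0,2,0,1,0,0,1,1]
Step 7: insert wh at [0, 1, 10, 26] -> counters=[2,4,0,1,0,1,1,0,0,0,2,0,1,0,1,0,1,1,0,1,0,1,0,1,0,0,2,0,1,1,1,0,0,2,0,1,0,0,1,1]
Final counters=[2,4,0,1,0,1,1,0,0,0,2,0,1,0,1,0,1,1,0,1,0,1,0,1,0,0,2,0,1,1,1,0,0,2,0,1,0,0,1,1] -> 21 nonzero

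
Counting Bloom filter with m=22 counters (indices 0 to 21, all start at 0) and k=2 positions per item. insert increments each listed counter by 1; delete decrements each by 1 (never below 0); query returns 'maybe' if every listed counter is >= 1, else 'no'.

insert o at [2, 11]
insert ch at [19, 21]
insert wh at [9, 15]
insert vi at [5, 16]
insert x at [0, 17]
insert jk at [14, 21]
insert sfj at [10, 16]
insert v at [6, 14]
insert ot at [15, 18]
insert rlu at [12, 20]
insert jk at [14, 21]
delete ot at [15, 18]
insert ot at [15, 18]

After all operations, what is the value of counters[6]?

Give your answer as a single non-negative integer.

Step 1: insert o at [2, 11] -> counters=[0,0,1,0,0,0,0,0,0,0,0,1,0,0,0,0,0,0,0,0,0,0]
Step 2: insert ch at [19, 21] -> counters=[0,0,1,0,0,0,0,0,0,0,0,1,0,0,0,0,0,0,0,1,0,1]
Step 3: insert wh at [9, 15] -> counters=[0,0,1,0,0,0,0,0,0,1,0,1,0,0,0,1,0,0,0,1,0,1]
Step 4: insert vi at [5, 16] -> counters=[0,0,1,0,0,1,0,0,0,1,0,1,0,0,0,1,1,0,0,1,0,1]
Step 5: insert x at [0, 17] -> counters=[1,0,1,0,0,1,0,0,0,1,0,1,0,0,0,1,1,1,0,1,0,1]
Step 6: insert jk at [14, 21] -> counters=[1,0,1,0,0,1,0,0,0,1,0,1,0,0,1,1,1,1,0,1,0,2]
Step 7: insert sfj at [10, 16] -> counters=[1,0,1,0,0,1,0,0,0,1,1,1,0,0,1,1,2,1,0,1,0,2]
Step 8: insert v at [6, 14] -> counters=[1,0,1,0,0,1,1,0,0,1,1,1,0,0,2,1,2,1,0,1,0,2]
Step 9: insert ot at [15, 18] -> counters=[1,0,1,0,0,1,1,0,0,1,1,1,0,0,2,2,2,1,1,1,0,2]
Step 10: insert rlu at [12, 20] -> counters=[1,0,1,0,0,1,1,0,0,1,1,1,1,0,2,2,2,1,1,1,1,2]
Step 11: insert jk at [14, 21] -> counters=[1,0,1,0,0,1,1,0,0,1,1,1,1,0,3,2,2,1,1,1,1,3]
Step 12: delete ot at [15, 18] -> counters=[1,0,1,0,0,1,1,0,0,1,1,1,1,0,3,1,2,1,0,1,1,3]
Step 13: insert ot at [15, 18] -> counters=[1,0,1,0,0,1,1,0,0,1,1,1,1,0,3,2,2,1,1,1,1,3]
Final counters=[1,0,1,0,0,1,1,0,0,1,1,1,1,0,3,2,2,1,1,1,1,3] -> counters[6]=1

Answer: 1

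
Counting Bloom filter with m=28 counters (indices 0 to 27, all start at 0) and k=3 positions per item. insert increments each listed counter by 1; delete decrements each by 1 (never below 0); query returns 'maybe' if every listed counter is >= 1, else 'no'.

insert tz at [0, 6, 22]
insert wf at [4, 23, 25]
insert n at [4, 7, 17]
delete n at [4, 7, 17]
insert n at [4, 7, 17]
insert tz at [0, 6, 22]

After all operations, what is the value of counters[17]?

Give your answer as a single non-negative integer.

Answer: 1

Derivation:
Step 1: insert tz at [0, 6, 22] -> counters=[1,0,0,0,0,0,1,0,0,0,0,0,0,0,0,0,0,0,0,0,0,0,1,0,0,0,0,0]
Step 2: insert wf at [4, 23, 25] -> counters=[1,0,0,0,1,0,1,0,0,0,0,0,0,0,0,0,0,0,0,0,0,0,1,1,0,1,0,0]
Step 3: insert n at [4, 7, 17] -> counters=[1,0,0,0,2,0,1,1,0,0,0,0,0,0,0,0,0,1,0,0,0,0,1,1,0,1,0,0]
Step 4: delete n at [4, 7, 17] -> counters=[1,0,0,0,1,0,1,0,0,0,0,0,0,0,0,0,0,0,0,0,0,0,1,1,0,1,0,0]
Step 5: insert n at [4, 7, 17] -> counters=[1,0,0,0,2,0,1,1,0,0,0,0,0,0,0,0,0,1,0,0,0,0,1,1,0,1,0,0]
Step 6: insert tz at [0, 6, 22] -> counters=[2,0,0,0,2,0,2,1,0,0,0,0,0,0,0,0,0,1,0,0,0,0,2,1,0,1,0,0]
Final counters=[2,0,0,0,2,0,2,1,0,0,0,0,0,0,0,0,0,1,0,0,0,0,2,1,0,1,0,0] -> counters[17]=1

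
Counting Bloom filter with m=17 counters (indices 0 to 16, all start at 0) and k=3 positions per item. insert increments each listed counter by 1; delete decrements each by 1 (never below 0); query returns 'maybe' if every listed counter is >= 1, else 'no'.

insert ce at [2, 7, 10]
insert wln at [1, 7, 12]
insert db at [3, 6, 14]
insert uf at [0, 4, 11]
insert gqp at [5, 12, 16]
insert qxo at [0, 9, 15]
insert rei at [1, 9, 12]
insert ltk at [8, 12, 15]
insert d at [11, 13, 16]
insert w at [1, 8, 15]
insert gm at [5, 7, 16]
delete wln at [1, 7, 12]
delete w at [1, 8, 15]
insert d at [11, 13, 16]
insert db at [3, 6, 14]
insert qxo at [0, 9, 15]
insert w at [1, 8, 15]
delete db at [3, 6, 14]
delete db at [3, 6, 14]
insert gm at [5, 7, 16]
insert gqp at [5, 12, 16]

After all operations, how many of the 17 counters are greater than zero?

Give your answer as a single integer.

Step 1: insert ce at [2, 7, 10] -> counters=[0,0,1,0,0,0,0,1,0,0,1,0,0,0,0,0,0]
Step 2: insert wln at [1, 7, 12] -> counters=[0,1,1,0,0,0,0,2,0,0,1,0,1,0,0,0,0]
Step 3: insert db at [3, 6, 14] -> counters=[0,1,1,1,0,0,1,2,0,0,1,0,1,0,1,0,0]
Step 4: insert uf at [0, 4, 11] -> counters=[1,1,1,1,1,0,1,2,0,0,1,1,1,0,1,0,0]
Step 5: insert gqp at [5, 12, 16] -> counters=[1,1,1,1,1,1,1,2,0,0,1,1,2,0,1,0,1]
Step 6: insert qxo at [0, 9, 15] -> counters=[2,1,1,1,1,1,1,2,0,1,1,1,2,0,1,1,1]
Step 7: insert rei at [1, 9, 12] -> counters=[2,2,1,1,1,1,1,2,0,2,1,1,3,0,1,1,1]
Step 8: insert ltk at [8, 12, 15] -> counters=[2,2,1,1,1,1,1,2,1,2,1,1,4,0,1,2,1]
Step 9: insert d at [11, 13, 16] -> counters=[2,2,1,1,1,1,1,2,1,2,1,2,4,1,1,2,2]
Step 10: insert w at [1, 8, 15] -> counters=[2,3,1,1,1,1,1,2,2,2,1,2,4,1,1,3,2]
Step 11: insert gm at [5, 7, 16] -> counters=[2,3,1,1,1,2,1,3,2,2,1,2,4,1,1,3,3]
Step 12: delete wln at [1, 7, 12] -> counters=[2,2,1,1,1,2,1,2,2,2,1,2,3,1,1,3,3]
Step 13: delete w at [1, 8, 15] -> counters=[2,1,1,1,1,2,1,2,1,2,1,2,3,1,1,2,3]
Step 14: insert d at [11, 13, 16] -> counters=[2,1,1,1,1,2,1,2,1,2,1,3,3,2,1,2,4]
Step 15: insert db at [3, 6, 14] -> counters=[2,1,1,2,1,2,2,2,1,2,1,3,3,2,2,2,4]
Step 16: insert qxo at [0, 9, 15] -> counters=[3,1,1,2,1,2,2,2,1,3,1,3,3,2,2,3,4]
Step 17: insert w at [1, 8, 15] -> counters=[3,2,1,2,1,2,2,2,2,3,1,3,3,2,2,4,4]
Step 18: delete db at [3, 6, 14] -> counters=[3,2,1,1,1,2,1,2,2,3,1,3,3,2,1,4,4]
Step 19: delete db at [3, 6, 14] -> counters=[3,2,1,0,1,2,0,2,2,3,1,3,3,2,0,4,4]
Step 20: insert gm at [5, 7, 16] -> counters=[3,2,1,0,1,3,0,3,2,3,1,3,3,2,0,4,5]
Step 21: insert gqp at [5, 12, 16] -> counters=[3,2,1,0,1,4,0,3,2,3,1,3,4,2,0,4,6]
Final counters=[3,2,1,0,1,4,0,3,2,3,1,3,4,2,0,4,6] -> 14 nonzero

Answer: 14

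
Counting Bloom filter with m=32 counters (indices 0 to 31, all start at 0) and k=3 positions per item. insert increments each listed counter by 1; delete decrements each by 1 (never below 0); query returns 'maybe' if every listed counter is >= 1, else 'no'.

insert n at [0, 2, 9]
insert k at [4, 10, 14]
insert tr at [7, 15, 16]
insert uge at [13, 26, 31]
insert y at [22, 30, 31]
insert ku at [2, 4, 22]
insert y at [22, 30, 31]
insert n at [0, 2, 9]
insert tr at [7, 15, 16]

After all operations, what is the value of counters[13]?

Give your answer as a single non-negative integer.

Answer: 1

Derivation:
Step 1: insert n at [0, 2, 9] -> counters=[1,0,1,0,0,0,0,0,0,1,0,0,0,0,0,0,0,0,0,0,0,0,0,0,0,0,0,0,0,0,0,0]
Step 2: insert k at [4, 10, 14] -> counters=[1,0,1,0,1,0,0,0,0,1,1,0,0,0,1,0,0,0,0,0,0,0,0,0,0,0,0,0,0,0,0,0]
Step 3: insert tr at [7, 15, 16] -> counters=[1,0,1,0,1,0,0,1,0,1,1,0,0,0,1,1,1,0,0,0,0,0,0,0,0,0,0,0,0,0,0,0]
Step 4: insert uge at [13, 26, 31] -> counters=[1,0,1,0,1,0,0,1,0,1,1,0,0,1,1,1,1,0,0,0,0,0,0,0,0,0,1,0,0,0,0,1]
Step 5: insert y at [22, 30, 31] -> counters=[1,0,1,0,1,0,0,1,0,1,1,0,0,1,1,1,1,0,0,0,0,0,1,0,0,0,1,0,0,0,1,2]
Step 6: insert ku at [2, 4, 22] -> counters=[1,0,2,0,2,0,0,1,0,1,1,0,0,1,1,1,1,0,0,0,0,0,2,0,0,0,1,0,0,0,1,2]
Step 7: insert y at [22, 30, 31] -> counters=[1,0,2,0,2,0,0,1,0,1,1,0,0,1,1,1,1,0,0,0,0,0,3,0,0,0,1,0,0,0,2,3]
Step 8: insert n at [0, 2, 9] -> counters=[2,0,3,0,2,0,0,1,0,2,1,0,0,1,1,1,1,0,0,0,0,0,3,0,0,0,1,0,0,0,2,3]
Step 9: insert tr at [7, 15, 16] -> counters=[2,0,3,0,2,0,0,2,0,2,1,0,0,1,1,2,2,0,0,0,0,0,3,0,0,0,1,0,0,0,2,3]
Final counters=[2,0,3,0,2,0,0,2,0,2,1,0,0,1,1,2,2,0,0,0,0,0,3,0,0,0,1,0,0,0,2,3] -> counters[13]=1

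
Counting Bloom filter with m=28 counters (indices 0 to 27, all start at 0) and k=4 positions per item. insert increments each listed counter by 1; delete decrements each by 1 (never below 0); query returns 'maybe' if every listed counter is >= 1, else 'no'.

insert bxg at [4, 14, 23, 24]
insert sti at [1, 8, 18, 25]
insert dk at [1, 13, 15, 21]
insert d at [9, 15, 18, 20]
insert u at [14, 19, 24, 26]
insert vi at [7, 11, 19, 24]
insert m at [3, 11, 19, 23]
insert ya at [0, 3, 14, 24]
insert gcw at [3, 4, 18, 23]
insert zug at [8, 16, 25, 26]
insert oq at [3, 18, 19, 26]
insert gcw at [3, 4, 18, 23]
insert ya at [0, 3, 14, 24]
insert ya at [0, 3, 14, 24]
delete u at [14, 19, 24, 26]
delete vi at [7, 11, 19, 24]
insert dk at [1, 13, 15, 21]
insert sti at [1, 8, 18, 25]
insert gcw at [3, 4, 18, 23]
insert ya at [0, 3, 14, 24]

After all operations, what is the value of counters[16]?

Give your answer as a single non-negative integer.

Step 1: insert bxg at [4, 14, 23, 24] -> counters=[0,0,0,0,1,0,0,0,0,0,0,0,0,0,1,0,0,0,0,0,0,0,0,1,1,0,0,0]
Step 2: insert sti at [1, 8, 18, 25] -> counters=[0,1,0,0,1,0,0,0,1,0,0,0,0,0,1,0,0,0,1,0,0,0,0,1,1,1,0,0]
Step 3: insert dk at [1, 13, 15, 21] -> counters=[0,2,0,0,1,0,0,0,1,0,0,0,0,1,1,1,0,0,1,0,0,1,0,1,1,1,0,0]
Step 4: insert d at [9, 15, 18, 20] -> counters=[0,2,0,0,1,0,0,0,1,1,0,0,0,1,1,2,0,0,2,0,1,1,0,1,1,1,0,0]
Step 5: insert u at [14, 19, 24, 26] -> counters=[0,2,0,0,1,0,0,0,1,1,0,0,0,1,2,2,0,0,2,1,1,1,0,1,2,1,1,0]
Step 6: insert vi at [7, 11, 19, 24] -> counters=[0,2,0,0,1,0,0,1,1,1,0,1,0,1,2,2,0,0,2,2,1,1,0,1,3,1,1,0]
Step 7: insert m at [3, 11, 19, 23] -> counters=[0,2,0,1,1,0,0,1,1,1,0,2,0,1,2,2,0,0,2,3,1,1,0,2,3,1,1,0]
Step 8: insert ya at [0, 3, 14, 24] -> counters=[1,2,0,2,1,0,0,1,1,1,0,2,0,1,3,2,0,0,2,3,1,1,0,2,4,1,1,0]
Step 9: insert gcw at [3, 4, 18, 23] -> counters=[1,2,0,3,2,0,0,1,1,1,0,2,0,1,3,2,0,0,3,3,1,1,0,3,4,1,1,0]
Step 10: insert zug at [8, 16, 25, 26] -> counters=[1,2,0,3,2,0,0,1,2,1,0,2,0,1,3,2,1,0,3,3,1,1,0,3,4,2,2,0]
Step 11: insert oq at [3, 18, 19, 26] -> counters=[1,2,0,4,2,0,0,1,2,1,0,2,0,1,3,2,1,0,4,4,1,1,0,3,4,2,3,0]
Step 12: insert gcw at [3, 4, 18, 23] -> counters=[1,2,0,5,3,0,0,1,2,1,0,2,0,1,3,2,1,0,5,4,1,1,0,4,4,2,3,0]
Step 13: insert ya at [0, 3, 14, 24] -> counters=[2,2,0,6,3,0,0,1,2,1,0,2,0,1,4,2,1,0,5,4,1,1,0,4,5,2,3,0]
Step 14: insert ya at [0, 3, 14, 24] -> counters=[3,2,0,7,3,0,0,1,2,1,0,2,0,1,5,2,1,0,5,4,1,1,0,4,6,2,3,0]
Step 15: delete u at [14, 19, 24, 26] -> counters=[3,2,0,7,3,0,0,1,2,1,0,2,0,1,4,2,1,0,5,3,1,1,0,4,5,2,2,0]
Step 16: delete vi at [7, 11, 19, 24] -> counters=[3,2,0,7,3,0,0,0,2,1,0,1,0,1,4,2,1,0,5,2,1,1,0,4,4,2,2,0]
Step 17: insert dk at [1, 13, 15, 21] -> counters=[3,3,0,7,3,0,0,0,2,1,0,1,0,2,4,3,1,0,5,2,1,2,0,4,4,2,2,0]
Step 18: insert sti at [1, 8, 18, 25] -> counters=[3,4,0,7,3,0,0,0,3,1,0,1,0,2,4,3,1,0,6,2,1,2,0,4,4,3,2,0]
Step 19: insert gcw at [3, 4, 18, 23] -> counters=[3,4,0,8,4,0,0,0,3,1,0,1,0,2,4,3,1,0,7,2,1,2,0,5,4,3,2,0]
Step 20: insert ya at [0, 3, 14, 24] -> counters=[4,4,0,9,4,0,0,0,3,1,0,1,0,2,5,3,1,0,7,2,1,2,0,5,5,3,2,0]
Final counters=[4,4,0,9,4,0,0,0,3,1,0,1,0,2,5,3,1,0,7,2,1,2,0,5,5,3,2,0] -> counters[16]=1

Answer: 1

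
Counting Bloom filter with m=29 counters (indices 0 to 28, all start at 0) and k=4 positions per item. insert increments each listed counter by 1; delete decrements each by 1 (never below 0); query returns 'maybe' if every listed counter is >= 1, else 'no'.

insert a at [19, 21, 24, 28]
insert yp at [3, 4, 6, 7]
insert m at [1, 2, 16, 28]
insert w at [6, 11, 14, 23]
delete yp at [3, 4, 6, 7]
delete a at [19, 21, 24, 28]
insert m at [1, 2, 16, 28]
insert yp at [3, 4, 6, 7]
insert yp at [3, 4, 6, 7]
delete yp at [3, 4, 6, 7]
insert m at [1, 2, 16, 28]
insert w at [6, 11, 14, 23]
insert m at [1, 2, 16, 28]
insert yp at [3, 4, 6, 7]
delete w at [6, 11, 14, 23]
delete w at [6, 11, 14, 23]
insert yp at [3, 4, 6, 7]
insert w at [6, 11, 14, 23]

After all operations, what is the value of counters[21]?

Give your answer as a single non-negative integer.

Step 1: insert a at [19, 21, 24, 28] -> counters=[0,0,0,0,0,0,0,0,0,0,0,0,0,0,0,0,0,0,0,1,0,1,0,0,1,0,0,0,1]
Step 2: insert yp at [3, 4, 6, 7] -> counters=[0,0,0,1,1,0,1,1,0,0,0,0,0,0,0,0,0,0,0,1,0,1,0,0,1,0,0,0,1]
Step 3: insert m at [1, 2, 16, 28] -> counters=[0,1,1,1,1,0,1,1,0,0,0,0,0,0,0,0,1,0,0,1,0,1,0,0,1,0,0,0,2]
Step 4: insert w at [6, 11, 14, 23] -> counters=[0,1,1,1,1,0,2,1,0,0,0,1,0,0,1,0,1,0,0,1,0,1,0,1,1,0,0,0,2]
Step 5: delete yp at [3, 4, 6, 7] -> counters=[0,1,1,0,0,0,1,0,0,0,0,1,0,0,1,0,1,0,0,1,0,1,0,1,1,0,0,0,2]
Step 6: delete a at [19, 21, 24, 28] -> counters=[0,1,1,0,0,0,1,0,0,0,0,1,0,0,1,0,1,0,0,0,0,0,0,1,0,0,0,0,1]
Step 7: insert m at [1, 2, 16, 28] -> counters=[0,2,2,0,0,0,1,0,0,0,0,1,0,0,1,0,2,0,0,0,0,0,0,1,0,0,0,0,2]
Step 8: insert yp at [3, 4, 6, 7] -> counters=[0,2,2,1,1,0,2,1,0,0,0,1,0,0,1,0,2,0,0,0,0,0,0,1,0,0,0,0,2]
Step 9: insert yp at [3, 4, 6, 7] -> counters=[0,2,2,2,2,0,3,2,0,0,0,1,0,0,1,0,2,0,0,0,0,0,0,1,0,0,0,0,2]
Step 10: delete yp at [3, 4, 6, 7] -> counters=[0,2,2,1,1,0,2,1,0,0,0,1,0,0,1,0,2,0,0,0,0,0,0,1,0,0,0,0,2]
Step 11: insert m at [1, 2, 16, 28] -> counters=[0,3,3,1,1,0,2,1,0,0,0,1,0,0,1,0,3,0,0,0,0,0,0,1,0,0,0,0,3]
Step 12: insert w at [6, 11, 14, 23] -> counters=[0,3,3,1,1,0,3,1,0,0,0,2,0,0,2,0,3,0,0,0,0,0,0,2,0,0,0,0,3]
Step 13: insert m at [1, 2, 16, 28] -> counters=[0,4,4,1,1,0,3,1,0,0,0,2,0,0,2,0,4,0,0,0,0,0,0,2,0,0,0,0,4]
Step 14: insert yp at [3, 4, 6, 7] -> counters=[0,4,4,2,2,0,4,2,0,0,0,2,0,0,2,0,4,0,0,0,0,0,0,2,0,0,0,0,4]
Step 15: delete w at [6, 11, 14, 23] -> counters=[0,4,4,2,2,0,3,2,0,0,0,1,0,0,1,0,4,0,0,0,0,0,0,1,0,0,0,0,4]
Step 16: delete w at [6, 11, 14, 23] -> counters=[0,4,4,2,2,0,2,2,0,0,0,0,0,0,0,0,4,0,0,0,0,0,0,0,0,0,0,0,4]
Step 17: insert yp at [3, 4, 6, 7] -> counters=[0,4,4,3,3,0,3,3,0,0,0,0,0,0,0,0,4,0,0,0,0,0,0,0,0,0,0,0,4]
Step 18: insert w at [6, 11, 14, 23] -> counters=[0,4,4,3,3,0,4,3,0,0,0,1,0,0,1,0,4,0,0,0,0,0,0,1,0,0,0,0,4]
Final counters=[0,4,4,3,3,0,4,3,0,0,0,1,0,0,1,0,4,0,0,0,0,0,0,1,0,0,0,0,4] -> counters[21]=0

Answer: 0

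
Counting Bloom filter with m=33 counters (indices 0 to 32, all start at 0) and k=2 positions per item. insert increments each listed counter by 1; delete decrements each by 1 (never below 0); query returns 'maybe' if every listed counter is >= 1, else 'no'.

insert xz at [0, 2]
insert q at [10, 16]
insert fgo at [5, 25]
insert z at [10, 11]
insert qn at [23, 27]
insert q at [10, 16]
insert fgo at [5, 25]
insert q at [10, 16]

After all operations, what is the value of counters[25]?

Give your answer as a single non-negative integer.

Answer: 2

Derivation:
Step 1: insert xz at [0, 2] -> counters=[1,0,1,0,0,0,0,0,0,0,0,0,0,0,0,0,0,0,0,0,0,0,0,0,0,0,0,0,0,0,0,0,0]
Step 2: insert q at [10, 16] -> counters=[1,0,1,0,0,0,0,0,0,0,1,0,0,0,0,0,1,0,0,0,0,0,0,0,0,0,0,0,0,0,0,0,0]
Step 3: insert fgo at [5, 25] -> counters=[1,0,1,0,0,1,0,0,0,0,1,0,0,0,0,0,1,0,0,0,0,0,0,0,0,1,0,0,0,0,0,0,0]
Step 4: insert z at [10, 11] -> counters=[1,0,1,0,0,1,0,0,0,0,2,1,0,0,0,0,1,0,0,0,0,0,0,0,0,1,0,0,0,0,0,0,0]
Step 5: insert qn at [23, 27] -> counters=[1,0,1,0,0,1,0,0,0,0,2,1,0,0,0,0,1,0,0,0,0,0,0,1,0,1,0,1,0,0,0,0,0]
Step 6: insert q at [10, 16] -> counters=[1,0,1,0,0,1,0,0,0,0,3,1,0,0,0,0,2,0,0,0,0,0,0,1,0,1,0,1,0,0,0,0,0]
Step 7: insert fgo at [5, 25] -> counters=[1,0,1,0,0,2,0,0,0,0,3,1,0,0,0,0,2,0,0,0,0,0,0,1,0,2,0,1,0,0,0,0,0]
Step 8: insert q at [10, 16] -> counters=[1,0,1,0,0,2,0,0,0,0,4,1,0,0,0,0,3,0,0,0,0,0,0,1,0,2,0,1,0,0,0,0,0]
Final counters=[1,0,1,0,0,2,0,0,0,0,4,1,0,0,0,0,3,0,0,0,0,0,0,1,0,2,0,1,0,0,0,0,0] -> counters[25]=2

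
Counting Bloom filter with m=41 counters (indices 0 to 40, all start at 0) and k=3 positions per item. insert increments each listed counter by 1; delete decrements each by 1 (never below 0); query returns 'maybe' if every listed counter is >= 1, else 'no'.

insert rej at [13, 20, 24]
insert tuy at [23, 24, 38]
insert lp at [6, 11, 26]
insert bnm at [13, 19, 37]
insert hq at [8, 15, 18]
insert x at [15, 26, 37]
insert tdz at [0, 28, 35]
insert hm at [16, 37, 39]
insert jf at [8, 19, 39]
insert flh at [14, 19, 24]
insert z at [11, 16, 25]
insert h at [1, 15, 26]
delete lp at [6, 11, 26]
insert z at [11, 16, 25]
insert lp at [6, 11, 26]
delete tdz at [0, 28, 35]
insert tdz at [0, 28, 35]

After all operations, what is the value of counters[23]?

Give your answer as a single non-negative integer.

Answer: 1

Derivation:
Step 1: insert rej at [13, 20, 24] -> counters=[0,0,0,0,0,0,0,0,0,0,0,0,0,1,0,0,0,0,0,0,1,0,0,0,1,0,0,0,0,0,0,0,0,0,0,0,0,0,0,0,0]
Step 2: insert tuy at [23, 24, 38] -> counters=[0,0,0,0,0,0,0,0,0,0,0,0,0,1,0,0,0,0,0,0,1,0,0,1,2,0,0,0,0,0,0,0,0,0,0,0,0,0,1,0,0]
Step 3: insert lp at [6, 11, 26] -> counters=[0,0,0,0,0,0,1,0,0,0,0,1,0,1,0,0,0,0,0,0,1,0,0,1,2,0,1,0,0,0,0,0,0,0,0,0,0,0,1,0,0]
Step 4: insert bnm at [13, 19, 37] -> counters=[0,0,0,0,0,0,1,0,0,0,0,1,0,2,0,0,0,0,0,1,1,0,0,1,2,0,1,0,0,0,0,0,0,0,0,0,0,1,1,0,0]
Step 5: insert hq at [8, 15, 18] -> counters=[0,0,0,0,0,0,1,0,1,0,0,1,0,2,0,1,0,0,1,1,1,0,0,1,2,0,1,0,0,0,0,0,0,0,0,0,0,1,1,0,0]
Step 6: insert x at [15, 26, 37] -> counters=[0,0,0,0,0,0,1,0,1,0,0,1,0,2,0,2,0,0,1,1,1,0,0,1,2,0,2,0,0,0,0,0,0,0,0,0,0,2,1,0,0]
Step 7: insert tdz at [0, 28, 35] -> counters=[1,0,0,0,0,0,1,0,1,0,0,1,0,2,0,2,0,0,1,1,1,0,0,1,2,0,2,0,1,0,0,0,0,0,0,1,0,2,1,0,0]
Step 8: insert hm at [16, 37, 39] -> counters=[1,0,0,0,0,0,1,0,1,0,0,1,0,2,0,2,1,0,1,1,1,0,0,1,2,0,2,0,1,0,0,0,0,0,0,1,0,3,1,1,0]
Step 9: insert jf at [8, 19, 39] -> counters=[1,0,0,0,0,0,1,0,2,0,0,1,0,2,0,2,1,0,1,2,1,0,0,1,2,0,2,0,1,0,0,0,0,0,0,1,0,3,1,2,0]
Step 10: insert flh at [14, 19, 24] -> counters=[1,0,0,0,0,0,1,0,2,0,0,1,0,2,1,2,1,0,1,3,1,0,0,1,3,0,2,0,1,0,0,0,0,0,0,1,0,3,1,2,0]
Step 11: insert z at [11, 16, 25] -> counters=[1,0,0,0,0,0,1,0,2,0,0,2,0,2,1,2,2,0,1,3,1,0,0,1,3,1,2,0,1,0,0,0,0,0,0,1,0,3,1,2,0]
Step 12: insert h at [1, 15, 26] -> counters=[1,1,0,0,0,0,1,0,2,0,0,2,0,2,1,3,2,0,1,3,1,0,0,1,3,1,3,0,1,0,0,0,0,0,0,1,0,3,1,2,0]
Step 13: delete lp at [6, 11, 26] -> counters=[1,1,0,0,0,0,0,0,2,0,0,1,0,2,1,3,2,0,1,3,1,0,0,1,3,1,2,0,1,0,0,0,0,0,0,1,0,3,1,2,0]
Step 14: insert z at [11, 16, 25] -> counters=[1,1,0,0,0,0,0,0,2,0,0,2,0,2,1,3,3,0,1,3,1,0,0,1,3,2,2,0,1,0,0,0,0,0,0,1,0,3,1,2,0]
Step 15: insert lp at [6, 11, 26] -> counters=[1,1,0,0,0,0,1,0,2,0,0,3,0,2,1,3,3,0,1,3,1,0,0,1,3,2,3,0,1,0,0,0,0,0,0,1,0,3,1,2,0]
Step 16: delete tdz at [0, 28, 35] -> counters=[0,1,0,0,0,0,1,0,2,0,0,3,0,2,1,3,3,0,1,3,1,0,0,1,3,2,3,0,0,0,0,0,0,0,0,0,0,3,1,2,0]
Step 17: insert tdz at [0, 28, 35] -> counters=[1,1,0,0,0,0,1,0,2,0,0,3,0,2,1,3,3,0,1,3,1,0,0,1,3,2,3,0,1,0,0,0,0,0,0,1,0,3,1,2,0]
Final counters=[1,1,0,0,0,0,1,0,2,0,0,3,0,2,1,3,3,0,1,3,1,0,0,1,3,2,3,0,1,0,0,0,0,0,0,1,0,3,1,2,0] -> counters[23]=1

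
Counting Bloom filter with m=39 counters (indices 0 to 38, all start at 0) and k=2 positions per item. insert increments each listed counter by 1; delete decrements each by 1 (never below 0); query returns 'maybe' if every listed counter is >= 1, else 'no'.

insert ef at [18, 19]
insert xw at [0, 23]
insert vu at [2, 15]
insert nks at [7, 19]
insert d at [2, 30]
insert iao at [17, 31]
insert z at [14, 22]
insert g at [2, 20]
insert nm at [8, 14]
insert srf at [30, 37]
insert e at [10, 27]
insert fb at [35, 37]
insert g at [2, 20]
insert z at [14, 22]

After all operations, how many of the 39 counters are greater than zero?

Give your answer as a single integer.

Answer: 18

Derivation:
Step 1: insert ef at [18, 19] -> counters=[0,0,0,0,0,0,0,0,0,0,0,0,0,0,0,0,0,0,1,1,0,0,0,0,0,0,0,0,0,0,0,0,0,0,0,0,0,0,0]
Step 2: insert xw at [0, 23] -> counters=[1,0,0,0,0,0,0,0,0,0,0,0,0,0,0,0,0,0,1,1,0,0,0,1,0,0,0,0,0,0,0,0,0,0,0,0,0,0,0]
Step 3: insert vu at [2, 15] -> counters=[1,0,1,0,0,0,0,0,0,0,0,0,0,0,0,1,0,0,1,1,0,0,0,1,0,0,0,0,0,0,0,0,0,0,0,0,0,0,0]
Step 4: insert nks at [7, 19] -> counters=[1,0,1,0,0,0,0,1,0,0,0,0,0,0,0,1,0,0,1,2,0,0,0,1,0,0,0,0,0,0,0,0,0,0,0,0,0,0,0]
Step 5: insert d at [2, 30] -> counters=[1,0,2,0,0,0,0,1,0,0,0,0,0,0,0,1,0,0,1,2,0,0,0,1,0,0,0,0,0,0,1,0,0,0,0,0,0,0,0]
Step 6: insert iao at [17, 31] -> counters=[1,0,2,0,0,0,0,1,0,0,0,0,0,0,0,1,0,1,1,2,0,0,0,1,0,0,0,0,0,0,1,1,0,0,0,0,0,0,0]
Step 7: insert z at [14, 22] -> counters=[1,0,2,0,0,0,0,1,0,0,0,0,0,0,1,1,0,1,1,2,0,0,1,1,0,0,0,0,0,0,1,1,0,0,0,0,0,0,0]
Step 8: insert g at [2, 20] -> counters=[1,0,3,0,0,0,0,1,0,0,0,0,0,0,1,1,0,1,1,2,1,0,1,1,0,0,0,0,0,0,1,1,0,0,0,0,0,0,0]
Step 9: insert nm at [8, 14] -> counters=[1,0,3,0,0,0,0,1,1,0,0,0,0,0,2,1,0,1,1,2,1,0,1,1,0,0,0,0,0,0,1,1,0,0,0,0,0,0,0]
Step 10: insert srf at [30, 37] -> counters=[1,0,3,0,0,0,0,1,1,0,0,0,0,0,2,1,0,1,1,2,1,0,1,1,0,0,0,0,0,0,2,1,0,0,0,0,0,1,0]
Step 11: insert e at [10, 27] -> counters=[1,0,3,0,0,0,0,1,1,0,1,0,0,0,2,1,0,1,1,2,1,0,1,1,0,0,0,1,0,0,2,1,0,0,0,0,0,1,0]
Step 12: insert fb at [35, 37] -> counters=[1,0,3,0,0,0,0,1,1,0,1,0,0,0,2,1,0,1,1,2,1,0,1,1,0,0,0,1,0,0,2,1,0,0,0,1,0,2,0]
Step 13: insert g at [2, 20] -> counters=[1,0,4,0,0,0,0,1,1,0,1,0,0,0,2,1,0,1,1,2,2,0,1,1,0,0,0,1,0,0,2,1,0,0,0,1,0,2,0]
Step 14: insert z at [14, 22] -> counters=[1,0,4,0,0,0,0,1,1,0,1,0,0,0,3,1,0,1,1,2,2,0,2,1,0,0,0,1,0,0,2,1,0,0,0,1,0,2,0]
Final counters=[1,0,4,0,0,0,0,1,1,0,1,0,0,0,3,1,0,1,1,2,2,0,2,1,0,0,0,1,0,0,2,1,0,0,0,1,0,2,0] -> 18 nonzero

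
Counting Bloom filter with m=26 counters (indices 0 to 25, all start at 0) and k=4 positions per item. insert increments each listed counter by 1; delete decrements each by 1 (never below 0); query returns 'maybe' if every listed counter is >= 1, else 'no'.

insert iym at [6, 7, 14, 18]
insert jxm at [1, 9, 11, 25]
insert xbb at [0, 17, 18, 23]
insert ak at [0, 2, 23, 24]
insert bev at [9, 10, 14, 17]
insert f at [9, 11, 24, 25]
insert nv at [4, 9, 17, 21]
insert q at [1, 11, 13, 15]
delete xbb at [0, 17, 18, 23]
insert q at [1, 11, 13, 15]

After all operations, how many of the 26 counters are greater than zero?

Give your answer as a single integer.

Step 1: insert iym at [6, 7, 14, 18] -> counters=[0,0,0,0,0,0,1,1,0,0,0,0,0,0,1,0,0,0,1,0,0,0,0,0,0,0]
Step 2: insert jxm at [1, 9, 11, 25] -> counters=[0,1,0,0,0,0,1,1,0,1,0,1,0,0,1,0,0,0,1,0,0,0,0,0,0,1]
Step 3: insert xbb at [0, 17, 18, 23] -> counters=[1,1,0,0,0,0,1,1,0,1,0,1,0,0,1,0,0,1,2,0,0,0,0,1,0,1]
Step 4: insert ak at [0, 2, 23, 24] -> counters=[2,1,1,0,0,0,1,1,0,1,0,1,0,0,1,0,0,1,2,0,0,0,0,2,1,1]
Step 5: insert bev at [9, 10, 14, 17] -> counters=[2,1,1,0,0,0,1,1,0,2,1,1,0,0,2,0,0,2,2,0,0,0,0,2,1,1]
Step 6: insert f at [9, 11, 24, 25] -> counters=[2,1,1,0,0,0,1,1,0,3,1,2,0,0,2,0,0,2,2,0,0,0,0,2,2,2]
Step 7: insert nv at [4, 9, 17, 21] -> counters=[2,1,1,0,1,0,1,1,0,4,1,2,0,0,2,0,0,3,2,0,0,1,0,2,2,2]
Step 8: insert q at [1, 11, 13, 15] -> counters=[2,2,1,0,1,0,1,1,0,4,1,3,0,1,2,1,0,3,2,0,0,1,0,2,2,2]
Step 9: delete xbb at [0, 17, 18, 23] -> counters=[1,2,1,0,1,0,1,1,0,4,1,3,0,1,2,1,0,2,1,0,0,1,0,1,2,2]
Step 10: insert q at [1, 11, 13, 15] -> counters=[1,3,1,0,1,0,1,1,0,4,1,4,0,2,2,2,0,2,1,0,0,1,0,1,2,2]
Final counters=[1,3,1,0,1,0,1,1,0,4,1,4,0,2,2,2,0,2,1,0,0,1,0,1,2,2] -> 18 nonzero

Answer: 18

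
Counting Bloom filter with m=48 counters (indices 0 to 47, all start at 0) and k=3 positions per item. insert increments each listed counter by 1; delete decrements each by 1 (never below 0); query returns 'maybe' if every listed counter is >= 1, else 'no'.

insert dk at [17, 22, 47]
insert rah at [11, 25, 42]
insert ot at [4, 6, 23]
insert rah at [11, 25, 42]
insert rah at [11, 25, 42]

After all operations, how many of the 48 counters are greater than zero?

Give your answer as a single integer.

Answer: 9

Derivation:
Step 1: insert dk at [17, 22, 47] -> counters=[0,0,0,0,0,0,0,0,0,0,0,0,0,0,0,0,0,1,0,0,0,0,1,0,0,0,0,0,0,0,0,0,0,0,0,0,0,0,0,0,0,0,0,0,0,0,0,1]
Step 2: insert rah at [11, 25, 42] -> counters=[0,0,0,0,0,0,0,0,0,0,0,1,0,0,0,0,0,1,0,0,0,0,1,0,0,1,0,0,0,0,0,0,0,0,0,0,0,0,0,0,0,0,1,0,0,0,0,1]
Step 3: insert ot at [4, 6, 23] -> counters=[0,0,0,0,1,0,1,0,0,0,0,1,0,0,0,0,0,1,0,0,0,0,1,1,0,1,0,0,0,0,0,0,0,0,0,0,0,0,0,0,0,0,1,0,0,0,0,1]
Step 4: insert rah at [11, 25, 42] -> counters=[0,0,0,0,1,0,1,0,0,0,0,2,0,0,0,0,0,1,0,0,0,0,1,1,0,2,0,0,0,0,0,0,0,0,0,0,0,0,0,0,0,0,2,0,0,0,0,1]
Step 5: insert rah at [11, 25, 42] -> counters=[0,0,0,0,1,0,1,0,0,0,0,3,0,0,0,0,0,1,0,0,0,0,1,1,0,3,0,0,0,0,0,0,0,0,0,0,0,0,0,0,0,0,3,0,0,0,0,1]
Final counters=[0,0,0,0,1,0,1,0,0,0,0,3,0,0,0,0,0,1,0,0,0,0,1,1,0,3,0,0,0,0,0,0,0,0,0,0,0,0,0,0,0,0,3,0,0,0,0,1] -> 9 nonzero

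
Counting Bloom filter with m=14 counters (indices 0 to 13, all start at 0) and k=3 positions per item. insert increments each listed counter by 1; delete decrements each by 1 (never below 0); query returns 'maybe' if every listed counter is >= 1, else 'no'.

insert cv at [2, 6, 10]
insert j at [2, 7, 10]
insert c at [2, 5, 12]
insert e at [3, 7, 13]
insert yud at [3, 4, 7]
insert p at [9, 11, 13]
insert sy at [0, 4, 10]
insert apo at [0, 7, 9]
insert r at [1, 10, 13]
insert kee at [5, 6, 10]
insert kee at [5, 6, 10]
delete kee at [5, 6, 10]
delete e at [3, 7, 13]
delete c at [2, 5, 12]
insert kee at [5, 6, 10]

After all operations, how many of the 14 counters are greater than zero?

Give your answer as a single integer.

Step 1: insert cv at [2, 6, 10] -> counters=[0,0,1,0,0,0,1,0,0,0,1,0,0,0]
Step 2: insert j at [2, 7, 10] -> counters=[0,0,2,0,0,0,1,1,0,0,2,0,0,0]
Step 3: insert c at [2, 5, 12] -> counters=[0,0,3,0,0,1,1,1,0,0,2,0,1,0]
Step 4: insert e at [3, 7, 13] -> counters=[0,0,3,1,0,1,1,2,0,0,2,0,1,1]
Step 5: insert yud at [3, 4, 7] -> counters=[0,0,3,2,1,1,1,3,0,0,2,0,1,1]
Step 6: insert p at [9, 11, 13] -> counters=[0,0,3,2,1,1,1,3,0,1,2,1,1,2]
Step 7: insert sy at [0, 4, 10] -> counters=[1,0,3,2,2,1,1,3,0,1,3,1,1,2]
Step 8: insert apo at [0, 7, 9] -> counters=[2,0,3,2,2,1,1,4,0,2,3,1,1,2]
Step 9: insert r at [1, 10, 13] -> counters=[2,1,3,2,2,1,1,4,0,2,4,1,1,3]
Step 10: insert kee at [5, 6, 10] -> counters=[2,1,3,2,2,2,2,4,0,2,5,1,1,3]
Step 11: insert kee at [5, 6, 10] -> counters=[2,1,3,2,2,3,3,4,0,2,6,1,1,3]
Step 12: delete kee at [5, 6, 10] -> counters=[2,1,3,2,2,2,2,4,0,2,5,1,1,3]
Step 13: delete e at [3, 7, 13] -> counters=[2,1,3,1,2,2,2,3,0,2,5,1,1,2]
Step 14: delete c at [2, 5, 12] -> counters=[2,1,2,1,2,1,2,3,0,2,5,1,0,2]
Step 15: insert kee at [5, 6, 10] -> counters=[2,1,2,1,2,2,3,3,0,2,6,1,0,2]
Final counters=[2,1,2,1,2,2,3,3,0,2,6,1,0,2] -> 12 nonzero

Answer: 12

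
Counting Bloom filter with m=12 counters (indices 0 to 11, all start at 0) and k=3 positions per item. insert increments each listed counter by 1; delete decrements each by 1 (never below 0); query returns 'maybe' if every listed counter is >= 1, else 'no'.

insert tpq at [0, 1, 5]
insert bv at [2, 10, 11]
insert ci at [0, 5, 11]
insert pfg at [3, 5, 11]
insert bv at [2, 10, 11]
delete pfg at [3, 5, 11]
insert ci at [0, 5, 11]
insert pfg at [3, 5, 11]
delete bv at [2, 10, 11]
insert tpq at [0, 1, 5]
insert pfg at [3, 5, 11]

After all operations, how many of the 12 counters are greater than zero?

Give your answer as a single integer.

Answer: 7

Derivation:
Step 1: insert tpq at [0, 1, 5] -> counters=[1,1,0,0,0,1,0,0,0,0,0,0]
Step 2: insert bv at [2, 10, 11] -> counters=[1,1,1,0,0,1,0,0,0,0,1,1]
Step 3: insert ci at [0, 5, 11] -> counters=[2,1,1,0,0,2,0,0,0,0,1,2]
Step 4: insert pfg at [3, 5, 11] -> counters=[2,1,1,1,0,3,0,0,0,0,1,3]
Step 5: insert bv at [2, 10, 11] -> counters=[2,1,2,1,0,3,0,0,0,0,2,4]
Step 6: delete pfg at [3, 5, 11] -> counters=[2,1,2,0,0,2,0,0,0,0,2,3]
Step 7: insert ci at [0, 5, 11] -> counters=[3,1,2,0,0,3,0,0,0,0,2,4]
Step 8: insert pfg at [3, 5, 11] -> counters=[3,1,2,1,0,4,0,0,0,0,2,5]
Step 9: delete bv at [2, 10, 11] -> counters=[3,1,1,1,0,4,0,0,0,0,1,4]
Step 10: insert tpq at [0, 1, 5] -> counters=[4,2,1,1,0,5,0,0,0,0,1,4]
Step 11: insert pfg at [3, 5, 11] -> counters=[4,2,1,2,0,6,0,0,0,0,1,5]
Final counters=[4,2,1,2,0,6,0,0,0,0,1,5] -> 7 nonzero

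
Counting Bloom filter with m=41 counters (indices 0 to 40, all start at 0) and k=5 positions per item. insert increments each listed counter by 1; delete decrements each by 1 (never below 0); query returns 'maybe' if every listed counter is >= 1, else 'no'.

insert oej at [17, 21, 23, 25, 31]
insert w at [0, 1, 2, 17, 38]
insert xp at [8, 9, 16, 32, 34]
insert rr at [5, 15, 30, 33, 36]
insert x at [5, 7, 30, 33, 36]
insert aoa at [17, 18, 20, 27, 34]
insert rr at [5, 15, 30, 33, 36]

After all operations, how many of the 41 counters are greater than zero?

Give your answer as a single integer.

Answer: 23

Derivation:
Step 1: insert oej at [17, 21, 23, 25, 31] -> counters=[0,0,0,0,0,0,0,0,0,0,0,0,0,0,0,0,0,1,0,0,0,1,0,1,0,1,0,0,0,0,0,1,0,0,0,0,0,0,0,0,0]
Step 2: insert w at [0, 1, 2, 17, 38] -> counters=[1,1,1,0,0,0,0,0,0,0,0,0,0,0,0,0,0,2,0,0,0,1,0,1,0,1,0,0,0,0,0,1,0,0,0,0,0,0,1,0,0]
Step 3: insert xp at [8, 9, 16, 32, 34] -> counters=[1,1,1,0,0,0,0,0,1,1,0,0,0,0,0,0,1,2,0,0,0,1,0,1,0,1,0,0,0,0,0,1,1,0,1,0,0,0,1,0,0]
Step 4: insert rr at [5, 15, 30, 33, 36] -> counters=[1,1,1,0,0,1,0,0,1,1,0,0,0,0,0,1,1,2,0,0,0,1,0,1,0,1,0,0,0,0,1,1,1,1,1,0,1,0,1,0,0]
Step 5: insert x at [5, 7, 30, 33, 36] -> counters=[1,1,1,0,0,2,0,1,1,1,0,0,0,0,0,1,1,2,0,0,0,1,0,1,0,1,0,0,0,0,2,1,1,2,1,0,2,0,1,0,0]
Step 6: insert aoa at [17, 18, 20, 27, 34] -> counters=[1,1,1,0,0,2,0,1,1,1,0,0,0,0,0,1,1,3,1,0,1,1,0,1,0,1,0,1,0,0,2,1,1,2,2,0,2,0,1,0,0]
Step 7: insert rr at [5, 15, 30, 33, 36] -> counters=[1,1,1,0,0,3,0,1,1,1,0,0,0,0,0,2,1,3,1,0,1,1,0,1,0,1,0,1,0,0,3,1,1,3,2,0,3,0,1,0,0]
Final counters=[1,1,1,0,0,3,0,1,1,1,0,0,0,0,0,2,1,3,1,0,1,1,0,1,0,1,0,1,0,0,3,1,1,3,2,0,3,0,1,0,0] -> 23 nonzero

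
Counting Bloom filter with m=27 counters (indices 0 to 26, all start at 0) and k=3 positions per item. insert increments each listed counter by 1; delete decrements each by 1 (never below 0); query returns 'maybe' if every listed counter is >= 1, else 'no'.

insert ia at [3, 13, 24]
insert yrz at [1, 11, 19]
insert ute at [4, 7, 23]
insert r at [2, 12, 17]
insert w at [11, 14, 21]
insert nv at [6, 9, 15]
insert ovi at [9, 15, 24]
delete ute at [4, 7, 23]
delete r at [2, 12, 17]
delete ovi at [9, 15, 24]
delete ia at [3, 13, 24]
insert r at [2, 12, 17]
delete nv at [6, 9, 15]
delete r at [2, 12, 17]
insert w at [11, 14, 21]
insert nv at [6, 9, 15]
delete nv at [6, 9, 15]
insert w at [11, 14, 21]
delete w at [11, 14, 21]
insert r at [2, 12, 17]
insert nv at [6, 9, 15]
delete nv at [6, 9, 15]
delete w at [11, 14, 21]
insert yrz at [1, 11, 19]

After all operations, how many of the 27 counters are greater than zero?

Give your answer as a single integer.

Step 1: insert ia at [3, 13, 24] -> counters=[0,0,0,1,0,0,0,0,0,0,0,0,0,1,0,0,0,0,0,0,0,0,0,0,1,0,0]
Step 2: insert yrz at [1, 11, 19] -> counters=[0,1,0,1,0,0,0,0,0,0,0,1,0,1,0,0,0,0,0,1,0,0,0,0,1,0,0]
Step 3: insert ute at [4, 7, 23] -> counters=[0,1,0,1,1,0,0,1,0,0,0,1,0,1,0,0,0,0,0,1,0,0,0,1,1,0,0]
Step 4: insert r at [2, 12, 17] -> counters=[0,1,1,1,1,0,0,1,0,0,0,1,1,1,0,0,0,1,0,1,0,0,0,1,1,0,0]
Step 5: insert w at [11, 14, 21] -> counters=[0,1,1,1,1,0,0,1,0,0,0,2,1,1,1,0,0,1,0,1,0,1,0,1,1,0,0]
Step 6: insert nv at [6, 9, 15] -> counters=[0,1,1,1,1,0,1,1,0,1,0,2,1,1,1,1,0,1,0,1,0,1,0,1,1,0,0]
Step 7: insert ovi at [9, 15, 24] -> counters=[0,1,1,1,1,0,1,1,0,2,0,2,1,1,1,2,0,1,0,1,0,1,0,1,2,0,0]
Step 8: delete ute at [4, 7, 23] -> counters=[0,1,1,1,0,0,1,0,0,2,0,2,1,1,1,2,0,1,0,1,0,1,0,0,2,0,0]
Step 9: delete r at [2, 12, 17] -> counters=[0,1,0,1,0,0,1,0,0,2,0,2,0,1,1,2,0,0,0,1,0,1,0,0,2,0,0]
Step 10: delete ovi at [9, 15, 24] -> counters=[0,1,0,1,0,0,1,0,0,1,0,2,0,1,1,1,0,0,0,1,0,1,0,0,1,0,0]
Step 11: delete ia at [3, 13, 24] -> counters=[0,1,0,0,0,0,1,0,0,1,0,2,0,0,1,1,0,0,0,1,0,1,0,0,0,0,0]
Step 12: insert r at [2, 12, 17] -> counters=[0,1,1,0,0,0,1,0,0,1,0,2,1,0,1,1,0,1,0,1,0,1,0,0,0,0,0]
Step 13: delete nv at [6, 9, 15] -> counters=[0,1,1,0,0,0,0,0,0,0,0,2,1,0,1,0,0,1,0,1,0,1,0,0,0,0,0]
Step 14: delete r at [2, 12, 17] -> counters=[0,1,0,0,0,0,0,0,0,0,0,2,0,0,1,0,0,0,0,1,0,1,0,0,0,0,0]
Step 15: insert w at [11, 14, 21] -> counters=[0,1,0,0,0,0,0,0,0,0,0,3,0,0,2,0,0,0,0,1,0,2,0,0,0,0,0]
Step 16: insert nv at [6, 9, 15] -> counters=[0,1,0,0,0,0,1,0,0,1,0,3,0,0,2,1,0,0,0,1,0,2,0,0,0,0,0]
Step 17: delete nv at [6, 9, 15] -> counters=[0,1,0,0,0,0,0,0,0,0,0,3,0,0,2,0,0,0,0,1,0,2,0,0,0,0,0]
Step 18: insert w at [11, 14, 21] -> counters=[0,1,0,0,0,0,0,0,0,0,0,4,0,0,3,0,0,0,0,1,0,3,0,0,0,0,0]
Step 19: delete w at [11, 14, 21] -> counters=[0,1,0,0,0,0,0,0,0,0,0,3,0,0,2,0,0,0,0,1,0,2,0,0,0,0,0]
Step 20: insert r at [2, 12, 17] -> counters=[0,1,1,0,0,0,0,0,0,0,0,3,1,0,2,0,0,1,0,1,0,2,0,0,0,0,0]
Step 21: insert nv at [6, 9, 15] -> counters=[0,1,1,0,0,0,1,0,0,1,0,3,1,0,2,1,0,1,0,1,0,2,0,0,0,0,0]
Step 22: delete nv at [6, 9, 15] -> counters=[0,1,1,0,0,0,0,0,0,0,0,3,1,0,2,0,0,1,0,1,0,2,0,0,0,0,0]
Step 23: delete w at [11, 14, 21] -> counters=[0,1,1,0,0,0,0,0,0,0,0,2,1,0,1,0,0,1,0,1,0,1,0,0,0,0,0]
Step 24: insert yrz at [1, 11, 19] -> counters=[0,2,1,0,0,0,0,0,0,0,0,3,1,0,1,0,0,1,0,2,0,1,0,0,0,0,0]
Final counters=[0,2,1,0,0,0,0,0,0,0,0,3,1,0,1,0,0,1,0,2,0,1,0,0,0,0,0] -> 8 nonzero

Answer: 8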